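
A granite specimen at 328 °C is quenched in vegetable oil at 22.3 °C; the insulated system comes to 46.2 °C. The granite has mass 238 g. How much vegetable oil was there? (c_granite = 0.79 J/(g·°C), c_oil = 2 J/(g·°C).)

Let T be the final temperature. ΣQ_i = 0:
238×0.79×(46.2 − 328) + m×2×(46.2 − 22.3) = 0
47.8 m = 52984
m = 52984/47.8 ≈ 1108 g

m ≈ 1110 g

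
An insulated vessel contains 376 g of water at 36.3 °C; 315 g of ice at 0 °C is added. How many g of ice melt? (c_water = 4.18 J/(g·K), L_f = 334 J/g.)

m_melted ≈ 171 g

Cooling the water to 0 °C releases 376·4.18·36.3 = 57052 J.
To melt every bit of ice: 315·334 = 105210 J.
That's not enough to melt it all — equilibrium is at 0 °C with ice remaining.
m_melted·334 = 57052  ⇒  m_melted ≈ 170.8 g.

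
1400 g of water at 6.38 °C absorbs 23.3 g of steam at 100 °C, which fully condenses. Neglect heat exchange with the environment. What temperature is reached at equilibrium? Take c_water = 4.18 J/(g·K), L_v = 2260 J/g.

Energy conservation, ΣQ = 0:
condense steam: −23.3·2260 = −52658; condensate cools 100→T: 23.3·4.18·(T − 100) = 97.39(T − 100); original water: 5852(T − 6.38)
5949.4 T = 52658 + 9739.4 + 37336 = 99733
T ≈ 16.76 °C (< 100 °C, so full condensation is consistent).

T_f ≈ 16.8 °C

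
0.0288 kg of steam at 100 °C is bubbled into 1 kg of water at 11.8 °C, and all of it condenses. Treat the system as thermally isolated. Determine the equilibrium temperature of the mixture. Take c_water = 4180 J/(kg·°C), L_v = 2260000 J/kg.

T_f ≈ 29.4 °C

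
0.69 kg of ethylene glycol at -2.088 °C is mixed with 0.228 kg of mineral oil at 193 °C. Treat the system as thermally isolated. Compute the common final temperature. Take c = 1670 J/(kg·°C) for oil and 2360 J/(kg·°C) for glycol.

T_f ≈ 34.9 °C

Set heat shed by the hot body equal to heat absorbed by the cold body:
0.228·1670·(193 − T) = 0.69·2360·(T − (-2.088))
380.76(193 − T) = 1628.4(T − (-2.088))
2009.2 T = 70087  ⇒  T ≈ 34.88 °C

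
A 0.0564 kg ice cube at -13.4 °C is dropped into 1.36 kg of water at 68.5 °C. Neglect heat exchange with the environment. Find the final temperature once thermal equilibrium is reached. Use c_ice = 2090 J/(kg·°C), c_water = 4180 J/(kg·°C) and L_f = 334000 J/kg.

Energy conservation, ΣQ = 0:
ice -13.4→0 °C: 0.0564×2090×13.4 = 1579.5; melt ice: 0.0564×334000 = 18838; warm the meltwater: 235.75 T; water cools: 1.36×4180×(T − 68.5) = 5684.8(T − 68.5)
5920.6 T = 389409 − 20417 = 368992
T ≈ 62.32 °C. Since T > 0 °C, the all-ice-melts assumption holds.

T_f ≈ 62.3 °C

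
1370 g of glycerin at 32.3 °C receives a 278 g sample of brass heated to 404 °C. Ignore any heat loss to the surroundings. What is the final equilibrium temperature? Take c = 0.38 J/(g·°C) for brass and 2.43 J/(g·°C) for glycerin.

With ΣQ=0 the equilibrium temperature is the m·c-weighted mean:
T_f = (105.64*404 + 3329.1*32.3) / (105.64 + 3329.1)
    = 150208 / 3434.7 ≈ 43.73 °C

T_f ≈ 43.7 °C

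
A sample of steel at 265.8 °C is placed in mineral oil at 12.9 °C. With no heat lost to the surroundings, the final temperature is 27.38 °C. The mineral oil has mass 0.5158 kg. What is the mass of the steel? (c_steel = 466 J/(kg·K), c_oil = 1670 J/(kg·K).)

m ≈ 0.112 kg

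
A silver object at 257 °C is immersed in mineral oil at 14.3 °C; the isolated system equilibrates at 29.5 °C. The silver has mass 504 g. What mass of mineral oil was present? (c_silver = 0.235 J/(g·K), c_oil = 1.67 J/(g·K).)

m ≈ 1060 g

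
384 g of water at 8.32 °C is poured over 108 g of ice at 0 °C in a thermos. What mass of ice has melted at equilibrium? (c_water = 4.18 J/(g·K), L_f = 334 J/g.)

Heat available from the water dropping to 0 °C: 384×4.18×8.32 = 13355 J.
To melt every bit of ice: 108×334 = 36072 J.
13355 J < 36072 J, so only part of the ice melts and the system sits at 0 °C.
Mass melted = 13355/334 ≈ 39.98 g.

m_melted ≈ 40 g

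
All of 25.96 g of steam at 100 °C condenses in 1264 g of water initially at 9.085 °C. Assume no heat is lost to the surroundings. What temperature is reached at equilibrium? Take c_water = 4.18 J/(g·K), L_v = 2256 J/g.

T_f ≈ 21.8 °C

Taking heat into each body as positive, Σ m c ΔT = 0:
condense steam: −25.96×2256 = −58566
  condensed water 100 °C→T: 108.51(T − 100)
  water warms: 1264×4.18×(T − 9.085) = 5283.5(T − 9.085)
5392 T = 58566 + 10851 + 48001 = 117418
T ≈ 21.78 °C, under the boiling point, so the assumption holds.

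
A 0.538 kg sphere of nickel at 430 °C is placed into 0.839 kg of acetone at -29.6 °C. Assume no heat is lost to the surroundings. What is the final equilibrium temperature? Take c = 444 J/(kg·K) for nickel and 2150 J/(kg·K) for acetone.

T_f is the heat-capacity-weighted average of the initial temperatures:
T_f = (238.87*430 + 1803.8*(-29.6)) / (238.87 + 1803.8)
    = 49321 / 2042.7 ≈ 24.14 °C

T_f ≈ 24.1 °C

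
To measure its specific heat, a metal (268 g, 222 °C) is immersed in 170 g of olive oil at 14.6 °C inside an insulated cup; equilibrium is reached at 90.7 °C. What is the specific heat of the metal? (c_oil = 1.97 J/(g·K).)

c ≈ 0.724 J/(g·K)

Let T be the final temperature. ΣQ_i = 0:
268·c·(90.7 − 222) + 170·1.97·(90.7 − 14.6) = 0
-35188 c = -25486
c = -25486/-35188 ≈ 0.7243 J/(g·K)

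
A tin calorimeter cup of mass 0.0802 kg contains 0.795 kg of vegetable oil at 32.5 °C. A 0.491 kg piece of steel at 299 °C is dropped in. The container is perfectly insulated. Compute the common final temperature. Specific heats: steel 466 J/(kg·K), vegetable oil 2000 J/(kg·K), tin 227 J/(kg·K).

T_f ≈ 65.7 °C

Let T be the final temperature. ΣQ_i = 0:
0.491×466×(T − 299) + 0.795×2000×(T − 32.5) + 0.0802×227×(T − 32.5) = 0
(228.81 + 1590 + 18.21) T = 228.81×299 + 1590×32.5 + 18.21×32.5
T = 120680 / 1837 = 65.7 °C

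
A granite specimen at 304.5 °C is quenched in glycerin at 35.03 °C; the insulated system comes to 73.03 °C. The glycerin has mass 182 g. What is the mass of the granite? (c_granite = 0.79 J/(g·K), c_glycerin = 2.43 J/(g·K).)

m ≈ 91.9 g

Let T be the final temperature. ΣQ_i = 0:
m·0.79·(73.03 − 304.5) + 182·2.43·(73.03 − 35.03) = 0
-182.86 m = -16806
m = -16806/-182.86 ≈ 91.91 g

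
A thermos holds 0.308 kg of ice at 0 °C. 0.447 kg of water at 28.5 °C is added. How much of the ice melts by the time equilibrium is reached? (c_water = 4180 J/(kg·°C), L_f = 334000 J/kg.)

m_melted ≈ 0.159 kg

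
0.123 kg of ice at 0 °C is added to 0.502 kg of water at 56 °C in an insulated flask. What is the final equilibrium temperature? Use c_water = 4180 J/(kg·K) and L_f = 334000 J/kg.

T_f ≈ 29.3 °C

Conservation of energy gives ΣQ = 0:
latent heat to melt: 0.123×334000 = 41082; warm the meltwater: 514.14 T; water: 2098.4(T − 56)
2612.5 T = 117508 − 41082 = 76426
T ≈ 29.25 °C (positive, so assuming full melt was valid).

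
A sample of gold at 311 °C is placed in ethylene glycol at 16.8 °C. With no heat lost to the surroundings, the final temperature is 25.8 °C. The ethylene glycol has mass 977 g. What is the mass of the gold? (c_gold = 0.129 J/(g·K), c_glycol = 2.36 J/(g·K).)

m ≈ 564 g

Let T be the final temperature. ΣQ_i = 0:
m·0.129·(25.8 − 311) + 977·2.36·(25.8 − 16.8) = 0
-36.79 m = -20751
m = -20751/-36.79 ≈ 564 g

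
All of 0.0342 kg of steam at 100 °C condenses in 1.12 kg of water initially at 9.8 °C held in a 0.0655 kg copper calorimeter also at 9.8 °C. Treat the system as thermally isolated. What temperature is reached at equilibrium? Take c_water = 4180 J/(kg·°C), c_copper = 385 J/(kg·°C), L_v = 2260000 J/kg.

Let T be the final temperature. ΣQ_i = 0:
latent heat released on condensation: 0.0342·2260000 = 77292
  condensate cools 100→T: 0.0342·4180·(T − 100) = 142.96(T − 100)
  original water: 4681.6(T − 9.8)
  cup: 25.22(T − 9.8)
4849.8 T = 77292 + 14296 + 46127 = 137714
T ≈ 28.40 °C (< 100 °C, so full condensation is consistent).

T_f ≈ 28.4 °C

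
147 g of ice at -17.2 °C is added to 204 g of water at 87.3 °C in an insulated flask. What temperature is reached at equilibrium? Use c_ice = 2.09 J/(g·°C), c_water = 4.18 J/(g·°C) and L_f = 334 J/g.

Taking heat into each body as positive, Σ m c ΔT = 0:
ice -17.2→0 °C: 147·2.09·17.2 = 5284.4; latent heat to melt: 147·334 = 49098; meltwater 0→T: 147·4.18·T = 614.46 T; water cools: 204·4.18·(T − 87.3) = 852.72(T − 87.3)
1467.2 T = 74442 − 54382 = 20060
T ≈ 13.67 °C — above 0 °C, consistent with complete melting.

T_f ≈ 13.7 °C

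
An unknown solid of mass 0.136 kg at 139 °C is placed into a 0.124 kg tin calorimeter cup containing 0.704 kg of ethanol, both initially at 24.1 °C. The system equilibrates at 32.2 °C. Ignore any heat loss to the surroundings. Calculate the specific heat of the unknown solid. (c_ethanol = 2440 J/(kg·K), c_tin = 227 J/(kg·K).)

c ≈ 974 J/(kg·K)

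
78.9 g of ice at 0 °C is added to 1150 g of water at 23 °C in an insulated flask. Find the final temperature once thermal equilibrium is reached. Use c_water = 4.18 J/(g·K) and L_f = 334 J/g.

Energy balance with sensible and latent terms:
melt ice: 78.9×334 = 26353; warm the meltwater: 329.8 T; water cools: 1150×4.18×(T − 23) = 4807(T − 23)
5136.8 T = 110561 − 26353 = 84208
T ≈ 16.39 °C (positive, so assuming full melt was valid).

T_f ≈ 16.4 °C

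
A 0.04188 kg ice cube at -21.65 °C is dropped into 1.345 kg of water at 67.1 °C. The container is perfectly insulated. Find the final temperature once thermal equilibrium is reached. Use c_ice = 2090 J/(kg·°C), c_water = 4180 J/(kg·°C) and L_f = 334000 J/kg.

T_f ≈ 62.3 °C

Conservation of energy gives ΣQ = 0:
warm ice to 0 °C: 0.04188×2090×(0 − (-21.65)) = 1895
  fusion: m_ice L_f = 0.04188×334000 = 13988
  meltwater 0→T: 0.04188×4180×T = 175.06 T
  water: 5622.1(T − 67.1)
5797.2 T = 377243 − 15883 = 361360
T ≈ 62.33 °C (positive, so assuming full melt was valid).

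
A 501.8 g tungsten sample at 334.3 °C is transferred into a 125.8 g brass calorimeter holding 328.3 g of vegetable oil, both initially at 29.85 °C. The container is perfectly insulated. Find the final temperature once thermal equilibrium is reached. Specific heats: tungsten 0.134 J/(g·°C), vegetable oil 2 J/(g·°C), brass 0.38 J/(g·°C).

T_f ≈ 56.4 °C

T_f = Σ m_i c_i T_i / Σ m_i c_i:
T_f = (67.24*334.3 + 656.6*29.85 + 47.8*29.85) / (67.24 + 656.6 + 47.8)
    = 43505 / 771.65 ≈ 56.38 °C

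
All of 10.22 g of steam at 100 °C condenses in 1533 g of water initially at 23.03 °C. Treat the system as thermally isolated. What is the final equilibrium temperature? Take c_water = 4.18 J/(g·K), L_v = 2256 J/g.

Let T be the final temperature. ΣQ_i = 0:
latent heat released on condensation: 10.22×2256 = 23056; condensed water 100 °C→T: 42.72(T − 100); original water: 6407.9(T − 23.03)
6450.7 T = 23056 + 4272 + 147575 = 174903
T ≈ 27.11 °C (< 100 °C, so full condensation is consistent).

T_f ≈ 27.1 °C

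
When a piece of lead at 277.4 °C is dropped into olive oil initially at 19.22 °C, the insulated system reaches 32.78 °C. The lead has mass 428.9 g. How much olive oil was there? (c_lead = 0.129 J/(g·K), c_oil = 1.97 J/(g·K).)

Taking heat into each body as positive, Σ m c ΔT = 0:
428.9×0.129×(32.78 − 277.4) + m×1.97×(32.78 − 19.22) = 0
26.71 m = 13534
m = 13534/26.71 ≈ 506.7 g

m ≈ 507 g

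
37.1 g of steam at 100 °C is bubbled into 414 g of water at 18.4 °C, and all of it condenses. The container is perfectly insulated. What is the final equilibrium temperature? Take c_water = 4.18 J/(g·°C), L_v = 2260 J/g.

Net heat exchanged in the isolated system is zero:
steam→water at 100 °C releases m L_v = 37.1×2260 = 83846; condensate cools 100→T: 37.1×4.18×(T − 100) = 155.08(T − 100); original water: 1730.5(T − 18.4)
1885.6 T = 83846 + 15508 + 31842 = 131195
T ≈ 69.58 °C, under the boiling point, so the assumption holds.

T_f ≈ 69.6 °C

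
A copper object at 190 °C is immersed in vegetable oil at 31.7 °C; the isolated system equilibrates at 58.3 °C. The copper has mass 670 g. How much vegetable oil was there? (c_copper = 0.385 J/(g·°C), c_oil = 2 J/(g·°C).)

Setting the total heat transfer to zero:
670×0.385×(58.3 − 190) + m×2×(58.3 − 31.7) = 0
53.2 m = 33972
m = 33972/53.2 ≈ 638.6 g

m ≈ 639 g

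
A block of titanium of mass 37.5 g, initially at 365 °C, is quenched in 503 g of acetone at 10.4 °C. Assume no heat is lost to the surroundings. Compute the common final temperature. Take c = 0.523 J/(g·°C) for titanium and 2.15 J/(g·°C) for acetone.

Heat gained plus heat lost sum to zero:
37.5·0.523·(T − 365) + 503·2.15·(T − 10.4) = 0
19.61(T − 365) + 1081.5(T − 10.4) = 0
(19.61 + 1081.5) T = 19.61·365 + 1081.5·10.4
T ≈ 16.72 °C

T_f ≈ 16.7 °C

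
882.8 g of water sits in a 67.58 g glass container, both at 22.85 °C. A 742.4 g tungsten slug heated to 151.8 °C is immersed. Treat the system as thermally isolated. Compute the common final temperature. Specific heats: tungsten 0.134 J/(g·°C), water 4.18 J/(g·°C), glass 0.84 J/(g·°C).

T_f ≈ 26.2 °C

Let T be the final temperature. ΣQ_i = 0:
742.4·0.134·(T − 151.8) + 882.8·4.18·(T − 22.85) + 67.58·0.84·(T − 22.85) = 0
99.48(T − 151.8) + 3690.1(T − 22.85) + 56.77(T − 22.85) = 0
3846.4 T = 100717
T = 100717 / 3846.4 = 26.2 °C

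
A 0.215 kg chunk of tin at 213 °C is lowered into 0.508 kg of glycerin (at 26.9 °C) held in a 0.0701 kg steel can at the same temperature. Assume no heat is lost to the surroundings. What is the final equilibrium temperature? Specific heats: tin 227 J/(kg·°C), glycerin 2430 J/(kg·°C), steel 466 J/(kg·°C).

T_f ≈ 33.8 °C

Net heat exchanged in the isolated system is zero:
0.215·227·(T − 213) + 0.508·2430·(T − 26.9) + 0.0701·466·(T − 26.9) = 0
48.8(T − 213) + 1234.4(T − 26.9) + 32.67(T − 26.9) = 0
(48.8 + 1234.4 + 32.67) T = 48.8·213 + 1234.4·26.9 + 32.67·26.9
T = 44481 / 1315.9 = 33.8 °C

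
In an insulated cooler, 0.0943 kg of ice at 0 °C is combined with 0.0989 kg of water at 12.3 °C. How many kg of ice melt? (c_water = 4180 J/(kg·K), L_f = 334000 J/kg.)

Heat available from the water dropping to 0 °C: 0.0989·4180·12.3 = 5084.8 J.
Fully melting the ice requires m_ice L_f = 0.0943·334000 = 31496 J.
5084.8 J < 31496 J, so only part of the ice melts and the system sits at 0 °C.
m_melt = 5084.8 / L_f = 0.01522 kg.

m_melted ≈ 0.0152 kg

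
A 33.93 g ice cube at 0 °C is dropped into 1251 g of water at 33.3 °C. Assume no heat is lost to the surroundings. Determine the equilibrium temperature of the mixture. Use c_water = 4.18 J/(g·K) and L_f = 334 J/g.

Heat gained plus heat lost sum to zero:
melt ice: 33.93·334 = 11333; warm the meltwater: 141.83 T; water: 5229.2(T − 33.3)
5371 T = 174132 − 11333 = 162799
T ≈ 30.31 °C (positive, so assuming full melt was valid).

T_f ≈ 30.3 °C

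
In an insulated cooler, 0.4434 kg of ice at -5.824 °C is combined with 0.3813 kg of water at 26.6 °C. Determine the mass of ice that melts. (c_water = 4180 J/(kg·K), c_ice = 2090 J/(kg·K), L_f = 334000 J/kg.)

Cooling the water to 0 °C releases 0.3813·4180·26.6 = 42396 J.
Of that, 0.4434·2090·5.824 = 5397.1 J goes to bring the ice to 0 °C, leaving 36999 J.
To melt every bit of ice: 0.4434·334000 = 148096 J.
36999 J < 148096 J, so only part of the ice melts and the system sits at 0 °C.
m_melt = 36999 / L_f = 0.1108 kg.

m_melted ≈ 0.111 kg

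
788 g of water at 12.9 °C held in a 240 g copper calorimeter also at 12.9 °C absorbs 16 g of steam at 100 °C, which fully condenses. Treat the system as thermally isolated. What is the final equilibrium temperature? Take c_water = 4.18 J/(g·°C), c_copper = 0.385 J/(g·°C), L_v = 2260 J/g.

T_f ≈ 25.1 °C

Energy balance with sensible and latent terms:
latent heat released on condensation: 16·2260 = 36160
  condensed water 100 °C→T: 66.88(T − 100)
  water warms: 788·4.18·(T − 12.9) = 3293.8(T − 12.9)
  copper cup: 240·0.385·(T − 12.9) = 92.4(T − 12.9)
3453.1 T = 36160 + 6688 + 43682 = 86530
T ≈ 25.06 °C (< 100 °C, so full condensation is consistent).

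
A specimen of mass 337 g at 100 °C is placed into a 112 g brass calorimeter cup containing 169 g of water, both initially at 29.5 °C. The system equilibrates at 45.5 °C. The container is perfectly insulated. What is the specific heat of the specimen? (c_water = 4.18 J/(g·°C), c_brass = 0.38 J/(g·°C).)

c ≈ 0.652 J/(g·°C)

Setting the total heat transfer to zero:
337×c×(45.5 − 100) + 169×4.18×(45.5 − 29.5) + 112×0.38×(45.5 − 29.5) = 0
-18366 c = -11984
c = -11984/-18366 ≈ 0.6525 J/(g·°C)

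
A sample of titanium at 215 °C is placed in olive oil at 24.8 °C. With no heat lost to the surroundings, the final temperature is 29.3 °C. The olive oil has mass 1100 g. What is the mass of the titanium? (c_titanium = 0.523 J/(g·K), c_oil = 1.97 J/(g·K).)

m ≈ 100 g

Taking heat into each body as positive, Σ m c ΔT = 0:
m×0.523×(29.3 − 215) + 1100×1.97×(29.3 − 24.8) = 0
-97.12 m = -9751.5
m = -9751.5/-97.12 ≈ 100.4 g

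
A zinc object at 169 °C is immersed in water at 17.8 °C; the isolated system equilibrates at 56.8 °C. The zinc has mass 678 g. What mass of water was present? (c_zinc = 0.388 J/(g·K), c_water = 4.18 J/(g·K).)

Net heat exchanged in the isolated system is zero:
678×0.388×(56.8 − 169) + m×4.18×(56.8 − 17.8) = 0
163.02 m = 29516
m = 29516/163.02 ≈ 181.1 g

m ≈ 181 g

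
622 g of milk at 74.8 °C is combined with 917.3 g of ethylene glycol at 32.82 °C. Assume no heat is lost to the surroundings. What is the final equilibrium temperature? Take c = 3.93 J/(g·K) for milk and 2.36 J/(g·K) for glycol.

Taking heat into each body as positive, Σ m c ΔT = 0:
622×3.93×(T − 74.8) + 917.3×2.36×(T − 32.82) = 0
2444.5(T − 74.8) + 2164.8(T − 32.82) = 0
4609.3 T = 253895
T = 253895/4609.3 ≈ 55.08 °C

T_f ≈ 55.1 °C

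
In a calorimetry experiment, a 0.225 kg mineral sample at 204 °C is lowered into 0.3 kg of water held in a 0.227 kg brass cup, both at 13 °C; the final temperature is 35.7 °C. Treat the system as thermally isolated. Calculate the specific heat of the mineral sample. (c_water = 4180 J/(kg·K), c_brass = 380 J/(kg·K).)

c ≈ 803 J/(kg·K)

Conservation of energy gives ΣQ = 0:
0.225×c×(35.7 − 204) + 0.3×4180×(35.7 − 13) + 0.227×380×(35.7 − 13) = 0
-37.87 c = -30424
c = -30424/-37.87 ≈ 803.4 J/(kg·K)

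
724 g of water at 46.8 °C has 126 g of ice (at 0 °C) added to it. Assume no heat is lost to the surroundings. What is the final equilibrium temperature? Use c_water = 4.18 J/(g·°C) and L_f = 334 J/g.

Sum of m c ΔT and latent-heat terms is zero:
fusion: m_ice L_f = 126×334 = 42084
  warm the meltwater: 526.68 T
  water cools: 724×4.18×(T − 46.8) = 3026.3(T − 46.8)
3553 T = 141632 − 42084 = 99548
T ≈ 28.02 °C. Since T > 0 °C, the all-ice-melts assumption holds.

T_f ≈ 28.0 °C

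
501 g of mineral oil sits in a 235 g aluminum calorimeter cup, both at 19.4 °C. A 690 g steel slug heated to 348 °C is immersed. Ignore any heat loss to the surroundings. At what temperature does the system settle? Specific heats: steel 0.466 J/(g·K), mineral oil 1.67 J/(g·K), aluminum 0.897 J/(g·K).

T_f ≈ 96.6 °C

With ΣQ=0 the equilibrium temperature is the m·c-weighted mean:
T_f = (321.54·348 + 836.67·19.4 + 210.8·19.4) / (321.54 + 836.67 + 210.8)
    = 132217 / 1369 ≈ 96.58 °C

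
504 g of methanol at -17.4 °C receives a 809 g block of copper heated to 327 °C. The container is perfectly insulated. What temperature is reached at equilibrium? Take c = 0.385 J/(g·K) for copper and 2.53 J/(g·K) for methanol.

Energy conservation, ΣQ = 0:
809×0.385×(T − 327) + 504×2.53×(T − (-17.4)) = 0
311.47(T − 327) + 1275.1(T − (-17.4)) = 0
1586.6 T = 79662
T ≈ 50.21 °C

T_f ≈ 50.2 °C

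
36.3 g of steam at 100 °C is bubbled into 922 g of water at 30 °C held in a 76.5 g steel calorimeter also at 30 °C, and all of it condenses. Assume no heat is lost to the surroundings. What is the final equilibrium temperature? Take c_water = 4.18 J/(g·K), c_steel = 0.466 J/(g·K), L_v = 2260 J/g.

Energy conservation, ΣQ = 0:
condense steam: −36.3×2260 = −82038; condensate cools 100→T: 36.3×4.18×(T − 100) = 151.73(T − 100); original water: 3854(T − 30); steel cup: 76.5×0.466×(T − 30) = 35.65(T − 30)
4041.3 T = 82038 + 15173 + 116688 = 213900
T ≈ 52.93 °C — below 100 °C, confirming all the steam condensed.

T_f ≈ 52.9 °C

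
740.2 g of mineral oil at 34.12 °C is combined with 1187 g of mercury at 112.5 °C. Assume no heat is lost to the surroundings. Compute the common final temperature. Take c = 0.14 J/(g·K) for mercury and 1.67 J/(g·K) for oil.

T_f ≈ 43.4 °C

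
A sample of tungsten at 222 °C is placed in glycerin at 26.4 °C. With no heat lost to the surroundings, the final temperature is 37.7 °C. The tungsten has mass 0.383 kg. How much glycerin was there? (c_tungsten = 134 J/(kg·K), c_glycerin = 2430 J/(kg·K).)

Heat lost by the tungsten = heat gained by the glycerin:
0.383·134·(222 − 37.7) = m·2430·(37.7 − 26.4)
27459 m = 9458.6  ⇒  m ≈ 0.3445 kg

m ≈ 0.344 kg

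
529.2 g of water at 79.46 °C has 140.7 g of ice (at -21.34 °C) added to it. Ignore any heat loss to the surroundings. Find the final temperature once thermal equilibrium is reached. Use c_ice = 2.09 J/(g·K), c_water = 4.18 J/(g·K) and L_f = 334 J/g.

T_f ≈ 43.7 °C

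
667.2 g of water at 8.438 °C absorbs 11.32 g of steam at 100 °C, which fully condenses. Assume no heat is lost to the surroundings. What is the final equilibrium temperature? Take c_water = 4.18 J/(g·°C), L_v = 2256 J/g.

T_f ≈ 19.0 °C

Let T be the final temperature. ΣQ_i = 0:
condense steam: −11.32·2256 = −25538; condensed water 100 °C→T: 47.32(T − 100); water warms: 667.2·4.18·(T − 8.438) = 2788.9(T − 8.438)
2836.2 T = 25538 + 4731.8 + 23533 = 53802
T ≈ 18.97 °C, under the boiling point, so the assumption holds.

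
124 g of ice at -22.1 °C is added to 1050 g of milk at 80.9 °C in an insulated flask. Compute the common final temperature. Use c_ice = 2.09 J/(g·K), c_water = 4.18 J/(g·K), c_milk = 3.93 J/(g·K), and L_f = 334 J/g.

Let T be the final temperature. ΣQ_i = 0:
warm ice to 0 °C: 124×2.09×(0 − (-22.1)) = 5727.4; fusion: m_ice L_f = 124×334 = 41416; warm the meltwater: 518.32 T; milk: 4126.5(T − 80.9)
4644.8 T = 333834 − 47143 = 286690
T ≈ 61.72 °C — above 0 °C, consistent with complete melting.

T_f ≈ 61.7 °C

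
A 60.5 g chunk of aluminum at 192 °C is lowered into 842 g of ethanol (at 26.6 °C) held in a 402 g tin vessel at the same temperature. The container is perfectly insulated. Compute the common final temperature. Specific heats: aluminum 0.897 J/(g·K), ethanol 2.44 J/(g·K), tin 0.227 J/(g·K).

T_f ≈ 30.7 °C

Energy conservation, ΣQ = 0:
60.5*0.897*(T − 192) + 842*2.44*(T − 26.6) + 402*0.227*(T − 26.6) = 0
2200 T = 67496
T = 67496 / 2200 = 30.7 °C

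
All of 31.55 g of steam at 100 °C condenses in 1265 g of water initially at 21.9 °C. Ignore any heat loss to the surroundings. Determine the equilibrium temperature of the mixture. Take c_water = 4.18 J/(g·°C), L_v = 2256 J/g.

Energy conservation, ΣQ = 0:
condense steam: −31.55·2256 = −71177; condensate cools 100→T: 31.55·4.18·(T − 100) = 131.88(T − 100); original water: 5287.7(T − 21.9)
5419.6 T = 71177 + 13188 + 115801 = 200165
T ≈ 36.93 °C (< 100 °C, so full condensation is consistent).

T_f ≈ 36.9 °C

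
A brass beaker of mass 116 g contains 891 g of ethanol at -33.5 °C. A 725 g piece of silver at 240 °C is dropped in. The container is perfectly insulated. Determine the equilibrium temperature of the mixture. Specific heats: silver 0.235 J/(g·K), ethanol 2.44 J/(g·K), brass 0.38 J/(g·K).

Energy conservation, ΣQ = 0:
725·0.235·(T − 240) + 891·2.44·(T − (-33.5)) + 116·0.38·(T − (-33.5)) = 0
170.38(T − 240) + 2174(T − (-33.5)) + 44.08(T − (-33.5)) = 0
(170.38 + 2174 + 44.08) T = 170.38·240 + 2174·(-33.5) + 44.08·(-33.5)
T ≈ -13.99 °C

T_f ≈ -14.0 °C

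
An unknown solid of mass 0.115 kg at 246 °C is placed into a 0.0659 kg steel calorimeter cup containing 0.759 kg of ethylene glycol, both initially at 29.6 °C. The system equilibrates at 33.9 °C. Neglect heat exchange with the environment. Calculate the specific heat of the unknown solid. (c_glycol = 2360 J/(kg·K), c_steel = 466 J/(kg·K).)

Net heat exchanged in the isolated system is zero:
0.115×c×(33.9 − 246) + 0.759×2360×(33.9 − 29.6) + 0.0659×466×(33.9 − 29.6) = 0
-24.39 c = -7834.4
c = -7834.4/-24.39 ≈ 321.2 J/(kg·K)

c ≈ 321 J/(kg·K)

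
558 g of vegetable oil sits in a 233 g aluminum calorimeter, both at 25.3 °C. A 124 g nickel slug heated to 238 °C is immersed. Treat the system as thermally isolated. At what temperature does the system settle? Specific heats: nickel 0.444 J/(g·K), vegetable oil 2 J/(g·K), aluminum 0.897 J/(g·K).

T_f ≈ 33.8 °C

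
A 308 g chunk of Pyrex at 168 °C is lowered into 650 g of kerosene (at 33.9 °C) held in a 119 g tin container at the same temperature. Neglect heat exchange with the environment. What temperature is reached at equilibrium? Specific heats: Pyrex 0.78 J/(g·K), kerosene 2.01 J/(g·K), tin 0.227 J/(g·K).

Let T be the final temperature. ΣQ_i = 0:
308·0.78·(T − 168) + 650·2.01·(T − 33.9) + 119·0.227·(T − 33.9) = 0
240.24(T − 168) + 1306.5(T − 33.9) + 27.01(T − 33.9) = 0
1573.8 T = 85566
T ≈ 54.37 °C

T_f ≈ 54.4 °C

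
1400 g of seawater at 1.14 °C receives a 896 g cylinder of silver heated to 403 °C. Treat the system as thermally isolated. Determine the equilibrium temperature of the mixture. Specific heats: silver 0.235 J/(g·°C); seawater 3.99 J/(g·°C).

With ΣQ=0 the equilibrium temperature is the m·c-weighted mean:
T_f = (210.56×403 + 5586×1.14) / (210.56 + 5586)
    = 91224 / 5796.6 ≈ 15.74 °C

T_f ≈ 15.7 °C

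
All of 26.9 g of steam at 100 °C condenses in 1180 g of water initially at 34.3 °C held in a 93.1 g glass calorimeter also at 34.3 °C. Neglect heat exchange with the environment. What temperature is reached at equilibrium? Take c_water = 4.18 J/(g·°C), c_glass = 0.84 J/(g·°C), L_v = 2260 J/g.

T_f ≈ 47.6 °C

Setting the total heat transfer to zero:
condense steam: −26.9·2260 = −60794
  condensate cools 100→T: 26.9·4.18·(T − 100) = 112.44(T − 100)
  water warms: 1180·4.18·(T − 34.3) = 4932.4(T − 34.3)
  cup: 78.2(T − 34.3)
5123 T = 60794 + 11244 + 171864 = 243902
T ≈ 47.61 °C, under the boiling point, so the assumption holds.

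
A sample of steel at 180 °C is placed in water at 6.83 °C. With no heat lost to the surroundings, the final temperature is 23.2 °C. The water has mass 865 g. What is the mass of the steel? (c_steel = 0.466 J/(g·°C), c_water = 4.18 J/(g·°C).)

m ≈ 810 g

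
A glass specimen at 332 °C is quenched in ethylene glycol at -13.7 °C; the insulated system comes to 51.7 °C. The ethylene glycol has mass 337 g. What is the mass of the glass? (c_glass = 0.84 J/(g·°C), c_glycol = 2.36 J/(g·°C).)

Heat gained plus heat lost sum to zero:
m×0.84×(51.7 − 332) + 337×2.36×(51.7 − (-13.7)) = 0
-235.45 m = -52014
m = -52014/-235.45 ≈ 220.9 g

m ≈ 221 g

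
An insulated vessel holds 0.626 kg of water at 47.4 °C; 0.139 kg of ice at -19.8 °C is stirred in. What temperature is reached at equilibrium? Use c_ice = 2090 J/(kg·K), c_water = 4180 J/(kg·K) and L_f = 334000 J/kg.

Sum of m c ΔT and latent-heat terms is zero:
ice -19.8→0 °C: 0.139·2090·19.8 = 5752.1; latent heat to melt: 0.139·334000 = 46426; meltwater 0→T: 0.139·4180·T = 581.02 T; water: 2616.7(T − 47.4)
3197.7 T = 124031 − 52178 = 71853
T ≈ 22.47 °C. Since T > 0 °C, the all-ice-melts assumption holds.

T_f ≈ 22.5 °C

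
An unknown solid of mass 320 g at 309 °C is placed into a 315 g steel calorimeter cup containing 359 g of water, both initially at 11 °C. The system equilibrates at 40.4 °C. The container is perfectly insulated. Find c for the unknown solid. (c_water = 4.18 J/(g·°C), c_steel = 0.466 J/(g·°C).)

c ≈ 0.563 J/(g·°C)

Energy conservation, ΣQ = 0:
320×c×(40.4 − 309) + 359×4.18×(40.4 − 11) + 315×0.466×(40.4 − 11) = 0
-85952 c = -48434
c = -48434/-85952 ≈ 0.5635 J/(g·°C)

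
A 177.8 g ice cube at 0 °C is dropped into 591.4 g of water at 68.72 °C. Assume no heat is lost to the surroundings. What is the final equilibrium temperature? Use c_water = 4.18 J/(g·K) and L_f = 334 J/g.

T_f ≈ 34.4 °C

Net heat exchanged in the isolated system is zero:
melt ice: 177.8×334 = 59385
  warm the meltwater: 743.2 T
  water: 2472.1(T − 68.72)
3215.3 T = 169879 − 59385 = 110494
T ≈ 34.37 °C. Since T > 0 °C, the all-ice-melts assumption holds.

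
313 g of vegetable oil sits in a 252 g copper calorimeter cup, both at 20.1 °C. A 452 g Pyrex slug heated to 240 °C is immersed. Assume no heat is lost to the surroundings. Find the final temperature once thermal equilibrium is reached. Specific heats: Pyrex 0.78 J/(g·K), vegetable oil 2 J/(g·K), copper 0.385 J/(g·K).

T_f ≈ 92.2 °C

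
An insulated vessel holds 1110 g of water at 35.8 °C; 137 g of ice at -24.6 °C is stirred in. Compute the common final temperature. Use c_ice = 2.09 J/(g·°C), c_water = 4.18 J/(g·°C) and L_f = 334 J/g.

T_f ≈ 21.7 °C

Sum of m c ΔT and latent-heat terms is zero:
ice -24.6→0 °C: 137×2.09×24.6 = 7043.7; latent heat to melt: 137×334 = 45758; meltwater 0→T: 137×4.18×T = 572.66 T; water: 4639.8(T − 35.8)
5212.5 T = 166105 − 52802 = 113303
T ≈ 21.74 °C — above 0 °C, consistent with complete melting.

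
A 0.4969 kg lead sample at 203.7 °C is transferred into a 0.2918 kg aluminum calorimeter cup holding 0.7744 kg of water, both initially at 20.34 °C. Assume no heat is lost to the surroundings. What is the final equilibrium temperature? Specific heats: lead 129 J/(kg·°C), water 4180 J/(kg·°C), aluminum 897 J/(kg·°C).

Heat gained plus heat lost sum to zero:
0.4969×129×(T − 203.7) + 0.7744×4180×(T − 20.34) + 0.2918×897×(T − 20.34) = 0
(64.1 + 3237 + 261.74) T = 64.1×203.7 + 3237×20.34 + 261.74×20.34
T = 84221/3562.8 ≈ 23.64 °C

T_f ≈ 23.6 °C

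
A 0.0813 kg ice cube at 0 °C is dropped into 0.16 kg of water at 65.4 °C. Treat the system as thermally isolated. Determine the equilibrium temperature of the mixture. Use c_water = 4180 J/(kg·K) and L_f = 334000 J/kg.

Taking heat into each body as positive, Σ m c ΔT = 0:
fusion: m_ice L_f = 0.0813·334000 = 27154
  warm the meltwater: 339.83 T
  water: 668.8(T − 65.4)
1008.6 T = 43740 − 27154 = 16585
T ≈ 16.44 °C (positive, so assuming full melt was valid).

T_f ≈ 16.4 °C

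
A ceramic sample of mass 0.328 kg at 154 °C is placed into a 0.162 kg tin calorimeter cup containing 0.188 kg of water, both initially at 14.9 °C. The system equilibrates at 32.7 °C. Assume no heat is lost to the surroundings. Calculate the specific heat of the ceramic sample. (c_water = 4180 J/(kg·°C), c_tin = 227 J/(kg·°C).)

Energy conservation, ΣQ = 0:
0.328·c·(32.7 − 154) + 0.188·4180·(32.7 − 14.9) + 0.162·227·(32.7 − 14.9) = 0
-39.79 c = -14643
c = -14643/-39.79 ≈ 368 J/(kg·°C)

c ≈ 368 J/(kg·°C)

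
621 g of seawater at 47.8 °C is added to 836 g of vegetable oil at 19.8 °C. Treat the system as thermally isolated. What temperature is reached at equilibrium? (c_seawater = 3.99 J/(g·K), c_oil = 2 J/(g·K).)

Set heat shed by the hot body equal to heat absorbed by the cold body:
621*3.99*(47.8 − T) = 836*2*(T − 19.8)
2477.8(47.8 − T) = 1672(T − 19.8)
4149.8 T = 151544  ⇒  T ≈ 36.52 °C

T_f ≈ 36.5 °C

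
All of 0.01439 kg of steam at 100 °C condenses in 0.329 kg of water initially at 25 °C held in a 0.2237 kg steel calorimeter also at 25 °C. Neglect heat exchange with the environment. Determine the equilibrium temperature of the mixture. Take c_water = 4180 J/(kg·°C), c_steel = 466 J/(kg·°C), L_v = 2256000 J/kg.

Heat gained plus heat lost sum to zero:
steam→water at 100 °C releases m L_v = 0.01439×2256000 = 32464
  condensed water 100 °C→T: 60.15(T − 100)
  original water: 1375.2(T − 25)
  steel cup: 0.2237×466×(T − 25) = 104.24(T − 25)
1539.6 T = 32464 + 6015 + 36987 = 75465
T ≈ 49.02 °C (< 100 °C, so full condensation is consistent).

T_f ≈ 49.0 °C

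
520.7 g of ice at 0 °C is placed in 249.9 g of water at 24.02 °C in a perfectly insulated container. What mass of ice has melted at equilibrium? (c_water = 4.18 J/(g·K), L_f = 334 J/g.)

m_melted ≈ 75.1 g

Cooling the water to 0 °C releases 249.9·4.18·24.02 = 25091 J.
To melt every bit of ice: 520.7·334 = 173914 J.
That's not enough to melt it all — equilibrium is at 0 °C with ice remaining.
m_melted·334 = 25091  ⇒  m_melted ≈ 75.12 g.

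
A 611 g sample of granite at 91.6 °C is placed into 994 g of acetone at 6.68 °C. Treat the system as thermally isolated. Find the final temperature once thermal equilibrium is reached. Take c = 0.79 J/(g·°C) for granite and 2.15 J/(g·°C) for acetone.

|Q_granite| = |Q_acetone|:
611·0.79·(91.6 − T) = 994·2.15·(T − 6.68)
482.69(91.6 − T) = 2137.1(T − 6.68)
2619.8 T = 58490  ⇒  T ≈ 22.33 °C

T_f ≈ 22.3 °C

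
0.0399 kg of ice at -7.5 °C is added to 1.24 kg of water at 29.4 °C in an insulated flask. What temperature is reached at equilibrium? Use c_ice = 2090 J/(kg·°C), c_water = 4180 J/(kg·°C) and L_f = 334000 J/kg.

Sum of m c ΔT and latent-heat terms is zero:
ice -7.5→0 °C: 0.0399×2090×7.5 = 625.43; latent heat to melt: 0.0399×334000 = 13327; warm the meltwater: 166.78 T; water cools: 1.24×4180×(T − 29.4) = 5183.2(T − 29.4)
5350 T = 152386 − 13952 = 138434
T ≈ 25.88 °C — above 0 °C, consistent with complete melting.

T_f ≈ 25.9 °C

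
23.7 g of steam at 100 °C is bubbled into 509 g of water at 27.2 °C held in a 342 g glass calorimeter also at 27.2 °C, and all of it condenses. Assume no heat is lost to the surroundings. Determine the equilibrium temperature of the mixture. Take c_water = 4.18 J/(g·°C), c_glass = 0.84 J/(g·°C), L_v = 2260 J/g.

T_f ≈ 51.4 °C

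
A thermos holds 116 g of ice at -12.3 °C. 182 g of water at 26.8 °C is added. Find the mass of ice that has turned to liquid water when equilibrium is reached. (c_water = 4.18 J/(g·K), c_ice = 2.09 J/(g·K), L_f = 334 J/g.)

Heat available from the water dropping to 0 °C: 182×4.18×26.8 = 20388 J.
Warming the ice to 0 °C takes 116×2.09×12.3 = 2982 J, leaving 17406 J for melting.
To melt every bit of ice: 116×334 = 38744 J.
17406 J < 38744 J, so only part of the ice melts and the system sits at 0 °C.
m_melted×334 = 17406  ⇒  m_melted ≈ 52.11 g.

m_melted ≈ 52.1 g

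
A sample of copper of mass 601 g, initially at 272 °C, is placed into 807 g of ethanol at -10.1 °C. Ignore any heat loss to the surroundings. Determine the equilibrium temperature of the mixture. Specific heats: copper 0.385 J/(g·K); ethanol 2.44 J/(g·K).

T_f ≈ 19.6 °C

Energy conservation, ΣQ = 0:
601·0.385·(T − 272) + 807·2.44·(T − (-10.1)) = 0
231.39(T − 272) + 1969.1(T − (-10.1)) = 0
(231.39 + 1969.1) T = 231.39·272 + 1969.1·(-10.1)
T = 43049 / 2200.5 = 19.6 °C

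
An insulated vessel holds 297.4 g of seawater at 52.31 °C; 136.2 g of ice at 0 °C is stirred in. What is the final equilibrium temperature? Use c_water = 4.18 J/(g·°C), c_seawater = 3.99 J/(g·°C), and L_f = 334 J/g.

T_f ≈ 9.4 °C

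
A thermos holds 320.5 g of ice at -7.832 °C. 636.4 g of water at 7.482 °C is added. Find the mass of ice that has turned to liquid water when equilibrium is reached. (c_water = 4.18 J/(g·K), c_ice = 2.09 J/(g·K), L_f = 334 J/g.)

m_melted ≈ 43.9 g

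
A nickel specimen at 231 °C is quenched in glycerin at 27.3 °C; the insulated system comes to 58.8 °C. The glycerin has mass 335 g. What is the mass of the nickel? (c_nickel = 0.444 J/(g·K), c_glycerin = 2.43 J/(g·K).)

m ≈ 335 g

Taking heat into each body as positive, Σ m c ΔT = 0:
m·0.444·(58.8 − 231) + 335·2.43·(58.8 − 27.3) = 0
-76.46 m = -25643
m = -25643/-76.46 ≈ 335.4 g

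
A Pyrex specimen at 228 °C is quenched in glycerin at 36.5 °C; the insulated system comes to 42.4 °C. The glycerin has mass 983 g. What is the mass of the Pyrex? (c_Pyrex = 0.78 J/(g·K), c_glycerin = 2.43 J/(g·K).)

Taking heat into each body as positive, Σ m c ΔT = 0:
m×0.78×(42.4 − 228) + 983×2.43×(42.4 − 36.5) = 0
-144.77 m = -14093
m = -14093/-144.77 ≈ 97.35 g

m ≈ 97.4 g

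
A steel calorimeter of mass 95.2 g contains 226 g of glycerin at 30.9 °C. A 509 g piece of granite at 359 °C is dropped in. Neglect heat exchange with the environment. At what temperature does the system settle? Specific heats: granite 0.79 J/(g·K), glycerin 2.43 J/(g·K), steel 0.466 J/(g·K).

T_f ≈ 163.4 °C

Let T be the final temperature. ΣQ_i = 0:
509*0.79*(T − 359) + 226*2.43*(T − 30.9) + 95.2*0.466*(T − 30.9) = 0
402.11(T − 359) + 549.18(T − 30.9) + 44.36(T − 30.9) = 0
995.65 T = 162698
T ≈ 163.41 °C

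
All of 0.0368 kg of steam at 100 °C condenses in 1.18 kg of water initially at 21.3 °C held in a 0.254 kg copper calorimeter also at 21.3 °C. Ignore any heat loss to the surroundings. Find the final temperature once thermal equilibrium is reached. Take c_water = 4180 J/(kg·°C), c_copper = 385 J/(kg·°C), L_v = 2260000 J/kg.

T_f ≈ 39.7 °C

Conservation of energy gives ΣQ = 0:
condense steam: −0.0368×2260000 = −83168
  condensed water 100 °C→T: 153.82(T − 100)
  original water: 4932.4(T − 21.3)
  copper cup: 0.254×385×(T − 21.3) = 97.79(T − 21.3)
5184 T = 83168 + 15382 + 107143 = 205693
T ≈ 39.68 °C (< 100 °C, so full condensation is consistent).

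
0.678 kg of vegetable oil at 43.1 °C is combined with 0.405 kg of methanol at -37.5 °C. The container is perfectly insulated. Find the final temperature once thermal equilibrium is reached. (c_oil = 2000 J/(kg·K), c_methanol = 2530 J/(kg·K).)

T_f ≈ 8.4 °C

Set heat shed by the hot body equal to heat absorbed by the cold body:
0.678·2000·(43.1 − T) = 0.405·2530·(T − (-37.5))
1356(43.1 − T) = 1024.7(T − (-37.5))
2380.7 T = 20019  ⇒  T ≈ 8.41 °C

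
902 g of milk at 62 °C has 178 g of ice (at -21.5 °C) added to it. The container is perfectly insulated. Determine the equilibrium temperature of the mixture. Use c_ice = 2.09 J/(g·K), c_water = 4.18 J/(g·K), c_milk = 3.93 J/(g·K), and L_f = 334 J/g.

Let T be the final temperature. ΣQ_i = 0:
ice -21.5→0 °C: 178×2.09×21.5 = 7998.4
  latent heat to melt: 178×334 = 59452
  meltwater 0→T: 178×4.18×T = 744.04 T
  milk: 3544.9(T − 62)
4288.9 T = 219781 − 67450 = 152331
T ≈ 35.52 °C — above 0 °C, consistent with complete melting.

T_f ≈ 35.5 °C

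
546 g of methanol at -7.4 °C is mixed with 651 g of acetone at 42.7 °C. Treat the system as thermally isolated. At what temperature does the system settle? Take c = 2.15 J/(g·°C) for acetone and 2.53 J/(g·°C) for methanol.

T_f ≈ 17.8 °C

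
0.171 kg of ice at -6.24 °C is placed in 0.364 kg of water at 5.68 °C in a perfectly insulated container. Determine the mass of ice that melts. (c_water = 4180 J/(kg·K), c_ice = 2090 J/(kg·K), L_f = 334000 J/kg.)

Heat available from the water dropping to 0 °C: 0.364·4180·5.68 = 8642.2 J.
Of that, 0.171·2090·6.24 = 2230.1 J goes to bring the ice to 0 °C, leaving 6412.1 J.
Melting all 0.171 kg of ice would need 0.171·334000 = 57114 J.
Since 6412.1 < 57114 J, not all the ice melts; equilibrium is at 0 °C.
m_melt = 6412.1 / L_f = 0.0192 kg.

m_melted ≈ 0.0192 kg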